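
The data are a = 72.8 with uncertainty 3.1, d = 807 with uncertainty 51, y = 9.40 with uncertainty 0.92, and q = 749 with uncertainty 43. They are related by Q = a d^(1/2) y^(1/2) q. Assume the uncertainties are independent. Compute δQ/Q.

Since Q is a product/quotient, work with relative uncertainties:
  (1·δa/a)² = (1×0.0426)² = 0.00181;  (½·δd/d)² = (0.5×0.0632)² = 0.000998;  (½·δy/y)² = (0.5×0.0979)² = 0.00239;  (1·δq/q)² = (1×0.0574)² = 0.00330
δQ/Q = √(0.00850) = 0.0922

0.0922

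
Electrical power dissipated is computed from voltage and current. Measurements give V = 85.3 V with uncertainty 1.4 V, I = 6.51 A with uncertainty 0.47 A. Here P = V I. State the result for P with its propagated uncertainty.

Since P is a product/quotient, work with relative uncertainties:
  (1·δV/V)² = (1×0.0164)² = 0.000269;  (1·δI/I)² = (1×0.0722)² = 0.00521
δP/P = √(0.00548) = 0.0740
P = 555 W, so δP = 0.0740 × 555 = 41.1 W.

555 ± 41.1 W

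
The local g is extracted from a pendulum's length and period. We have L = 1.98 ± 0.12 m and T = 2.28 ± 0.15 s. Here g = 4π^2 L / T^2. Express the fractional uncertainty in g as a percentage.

Since g is a product/quotient, work with relative uncertainties:
  (1·δL/L)² = (1×0.0606)² = 0.00367;  (-2·δT/T)² = (-2×0.0658)² = 0.0173
δg/g = √(0.0210) = 0.145

14.5%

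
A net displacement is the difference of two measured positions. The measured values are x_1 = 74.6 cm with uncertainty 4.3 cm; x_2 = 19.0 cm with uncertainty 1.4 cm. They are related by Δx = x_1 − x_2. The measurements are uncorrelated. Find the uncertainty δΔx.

For a sum/difference, combine absolute errors in quadrature:
  (δx_1)² = 18.5;  (δx_2)² = 1.96
δΔx = √(20.4) = 4.52 cm

4.52 cm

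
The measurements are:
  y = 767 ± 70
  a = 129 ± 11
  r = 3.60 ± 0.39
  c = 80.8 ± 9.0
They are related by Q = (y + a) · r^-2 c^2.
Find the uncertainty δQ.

1.45e+05

Let u = y + a = 896. δu = √(δy² + δa²) = √(4900 + 121) = 70.9, so δu/u = 0.0791.
Q is then a monomial in u, r, c:
δQ/Q = √((δu/u)² + (-2·δr/r)² + (2·δc/c)²) = √(0.00625 + 0.0469 + 0.0496) = 0.321
Q = 4.51e+05, so δQ = 0.321 × 4.51e+05 = 1.45e+05.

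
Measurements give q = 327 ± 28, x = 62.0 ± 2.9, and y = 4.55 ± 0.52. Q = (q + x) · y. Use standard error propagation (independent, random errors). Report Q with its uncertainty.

Let u = q + x = 389. δu = √(δq² + δx²) = √(784 + 8.41) = 28.1, so δu/u = 0.0724.
Q is then a monomial in u, y:
δQ/Q = √((δu/u)² + (1·δy/y)²) = √(0.00524 + 0.0131) = 0.135
Q = 1770, so δQ = 0.135 × 1770 = 239.

1770 ± 239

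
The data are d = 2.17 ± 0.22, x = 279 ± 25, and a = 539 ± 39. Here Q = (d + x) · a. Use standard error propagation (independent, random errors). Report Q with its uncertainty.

Let u = d + x = 281. δu = √(δd² + δx²) = √(0.0484 + 625) = 25.0, so δu/u = 0.0889.
Q is then a monomial in u, a:
δQ/Q = √((δu/u)² + (1·δa/a)²) = √(0.00791 + 0.00524) = 0.115
Q = 1.52e+05, so δQ = 0.115 × 1.52e+05 = 17400.

(1.52 ± 0.174) × 10^5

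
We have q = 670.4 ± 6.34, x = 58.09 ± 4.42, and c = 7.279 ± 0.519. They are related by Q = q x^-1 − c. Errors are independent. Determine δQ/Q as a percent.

Let p = q·x^-1 = 11.54. δp/p = √((1·δq/q)² + (-1·δx/x)²) = √(8.94e-05 + 0.00579) = 0.0767, so δp = 0.885.
Q = p − c: δQ = √(δp² + δc²) = √(0.783 + 0.269) = 1.03
Q = 4.262, so δQ/Q = 1.03/4.262 = 0.241.

24.1%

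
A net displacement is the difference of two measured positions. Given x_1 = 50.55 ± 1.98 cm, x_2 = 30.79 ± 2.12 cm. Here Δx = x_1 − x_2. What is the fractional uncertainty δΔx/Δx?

0.147

For a sum/difference, combine absolute errors in quadrature:
  (δx_1)² = 3.92;  (δx_2)² = 4.49
δΔx = √(8.41) = 2.90 cm
Δx = 19.76 cm, so δΔx/Δx = 2.90/19.76 = 0.147.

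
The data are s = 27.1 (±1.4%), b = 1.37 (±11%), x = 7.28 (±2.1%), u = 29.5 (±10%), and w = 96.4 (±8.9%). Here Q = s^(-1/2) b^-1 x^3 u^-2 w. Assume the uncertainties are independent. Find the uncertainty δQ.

1.52

Each factor contributes (exponent × relative error)² to (δQ/Q)²:
  (−½·δs/s)² = (-0.5×0.0140)² = 4.9e-05;  (-1·δb/b)² = (-1×0.110)² = 0.0121;  (3·δx/x)² = (3×0.0210)² = 0.00397;  (-2·δu/u)² = (-2×0.100)² = 0.0400;  (1·δw/w)² = (1×0.0890)² = 0.00792
δQ/Q = √(0.0640) = 0.253
Q = 5.99, so δQ = 0.253 × 5.99 = 1.52.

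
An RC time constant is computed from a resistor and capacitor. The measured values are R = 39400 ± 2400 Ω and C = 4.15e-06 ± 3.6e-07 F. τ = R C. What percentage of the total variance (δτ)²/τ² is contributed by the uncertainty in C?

(δτ/τ)² = (1·δR/R)² + (1·δC/C)²
  R term: (1×0.0609)² = 0.00371
  C term: (1×0.0867)² = 0.00753
Total = 0.0112. Share from C = 0.00753/0.0112 = 0.670.

67.0%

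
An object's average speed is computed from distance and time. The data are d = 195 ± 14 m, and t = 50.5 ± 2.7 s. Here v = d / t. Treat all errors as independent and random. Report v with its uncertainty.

3.86 ± 0.346 m/s

Since v is a product/quotient, work with relative uncertainties:
  (1·δd/d)² = (1×0.0718)² = 0.00515;  (-1·δt/t)² = (-1×0.0535)² = 0.00286
δv/v = √(0.00801) = 0.0895
v = 3.86 m/s, so δv = 0.0895 × 3.86 = 0.346 m/s.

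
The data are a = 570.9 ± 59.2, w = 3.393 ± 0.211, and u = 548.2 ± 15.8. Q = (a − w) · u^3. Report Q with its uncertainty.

Let h = a − w = 567.5. δh = √(δa² + δw²) = √(3500 + 0.0445) = 59.2, so δh/h = 0.104.
Q is then a monomial in h, u:
δQ/Q = √((δh/h)² + (3·δu/u)²) = √(0.0109 + 0.00748) = 0.135
Q = 9.349e+10, so δQ = 0.135 × 9.349e+10 = 1.27e+10.

(9.349 ± 1.27) × 10^10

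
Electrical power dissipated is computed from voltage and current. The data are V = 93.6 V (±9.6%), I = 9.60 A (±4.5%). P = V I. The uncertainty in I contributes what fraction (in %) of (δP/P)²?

(δP/P)² = (1·δV/V)² + (1·δI/I)²
  V term: (1×0.0960)² = 0.00922
  I term: (1×0.0450)² = 0.00202
Total = 0.0112. Share from I = 0.00202/0.0112 = 0.180.

18.0%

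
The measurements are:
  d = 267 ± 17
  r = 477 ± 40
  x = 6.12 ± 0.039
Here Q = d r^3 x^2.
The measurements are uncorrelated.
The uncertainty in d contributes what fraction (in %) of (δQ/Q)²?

6.01%

(δQ/Q)² = (1·δd/d)² + (3·δr/r)² + (2·δx/x)²
  d term: (1×0.0637)² = 0.00405
  r term: (3×0.0839)² = 0.0633
  x term: (2×0.00637)² = 0.000162
Total = 0.0675. Share from d = 0.00405/0.0675 = 0.0601.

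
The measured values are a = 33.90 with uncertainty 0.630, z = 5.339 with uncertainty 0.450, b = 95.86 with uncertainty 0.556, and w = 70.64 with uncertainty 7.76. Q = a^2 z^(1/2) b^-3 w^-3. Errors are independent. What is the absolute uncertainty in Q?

Relative error in a monomial: (δQ/Q)² = Σ (nᵢ · δxᵢ/xᵢ)².
  (2·δa/a)² = (2×0.0186)² = 0.00138;  (½·δz/z)² = (0.5×0.0843)² = 0.00178;  (-3·δb/b)² = (-3×0.00580)² = 0.000303;  (-3·δw/w)² = (-3×0.110)² = 0.109
δQ/Q = √(0.112) = 0.335
Q = 8.552e-09, so δQ = 0.335 × 8.552e-09 = 2.86e-09.

2.86e-09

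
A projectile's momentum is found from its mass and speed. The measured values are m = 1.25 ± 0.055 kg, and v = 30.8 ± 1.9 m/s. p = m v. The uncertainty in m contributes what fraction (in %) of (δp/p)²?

(δp/p)² = (1·δm/m)² + (1·δv/v)²
  m term: (1×0.0440)² = 0.00194
  v term: (1×0.0617)² = 0.00381
Total = 0.00574. Share from m = 0.00194/0.00574 = 0.337.

33.7%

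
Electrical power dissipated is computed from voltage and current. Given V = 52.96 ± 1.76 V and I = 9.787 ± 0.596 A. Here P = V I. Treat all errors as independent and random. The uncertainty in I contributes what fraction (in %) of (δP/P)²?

77.1%

(δP/P)² = (1·δV/V)² + (1·δI/I)²
  V term: (1×0.0332)² = 0.00110
  I term: (1×0.0609)² = 0.00371
Total = 0.00481. Share from I = 0.00371/0.00481 = 0.771.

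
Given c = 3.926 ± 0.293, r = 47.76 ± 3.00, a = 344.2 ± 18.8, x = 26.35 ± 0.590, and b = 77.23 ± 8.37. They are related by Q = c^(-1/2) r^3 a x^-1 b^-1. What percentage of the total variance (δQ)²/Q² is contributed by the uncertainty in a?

(δQ/Q)² = (−½·δc/c)² + (3·δr/r)² + (1·δa/a)² + (-1·δx/x)² + (-1·δb/b)²
  c term: (-0.5×0.0746)² = 0.00139
  r term: (3×0.0628)² = 0.0355
  a term: (1×0.0546)² = 0.00298
  x term: (-1×0.0224)² = 0.000501
  b term: (-1×0.108)² = 0.0117
Total = 0.0521. Share from a = 0.00298/0.0521 = 0.0572.

5.72%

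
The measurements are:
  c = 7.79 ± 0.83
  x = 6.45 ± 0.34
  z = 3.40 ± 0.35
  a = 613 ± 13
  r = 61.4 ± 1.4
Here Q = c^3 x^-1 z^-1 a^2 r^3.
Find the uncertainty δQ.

Since Q is a product/quotient, work with relative uncertainties:
  (3·δc/c)² = (3×0.107)² = 0.102;  (-1·δx/x)² = (-1×0.0527)² = 0.00278;  (-1·δz/z)² = (-1×0.103)² = 0.0106;  (2·δa/a)² = (2×0.0212)² = 0.00180;  (3·δr/r)² = (3×0.0228)² = 0.00468
δQ/Q = √(0.122) = 0.349
Q = 1.87e+12, so δQ = 0.349 × 1.87e+12 = 6.55e+11.

6.55e+11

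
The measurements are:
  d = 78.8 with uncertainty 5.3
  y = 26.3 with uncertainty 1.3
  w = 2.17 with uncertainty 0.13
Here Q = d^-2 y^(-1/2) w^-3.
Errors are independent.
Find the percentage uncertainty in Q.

22.6%

Relative error in a monomial: (δQ/Q)² = Σ (nᵢ · δxᵢ/xᵢ)².
  (-2·δd/d)² = (-2×0.0673)² = 0.0181;  (−½·δy/y)² = (-0.5×0.0494)² = 0.000611;  (-3·δw/w)² = (-3×0.0599)² = 0.0323
δQ/Q = √(0.0510) = 0.226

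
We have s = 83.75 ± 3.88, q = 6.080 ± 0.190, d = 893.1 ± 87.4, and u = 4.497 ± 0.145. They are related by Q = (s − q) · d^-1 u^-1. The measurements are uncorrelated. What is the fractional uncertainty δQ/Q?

Let w = s − q = 77.67. δw = √(δs² + δq²) = √(15.1 + 0.0361) = 3.88, so δw/w = 0.0500.
Q is then a monomial in w, d, u:
δQ/Q = √((δw/w)² + (-1·δd/d)² + (-1·δu/u)²) = √(0.00250 + 0.00958 + 0.00104) = 0.115

0.115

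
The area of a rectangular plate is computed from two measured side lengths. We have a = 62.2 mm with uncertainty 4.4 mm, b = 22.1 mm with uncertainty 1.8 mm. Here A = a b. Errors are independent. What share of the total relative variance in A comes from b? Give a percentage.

57.0%

(δA/A)² = (1·δa/a)² + (1·δb/b)²
  a term: (1×0.0707)² = 0.00500
  b term: (1×0.0814)² = 0.00663
Total = 0.0116. Share from b = 0.00663/0.0116 = 0.570.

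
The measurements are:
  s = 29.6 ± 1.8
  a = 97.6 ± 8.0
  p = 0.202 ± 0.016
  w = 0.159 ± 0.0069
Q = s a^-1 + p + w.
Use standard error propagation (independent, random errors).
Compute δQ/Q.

Let h = s·a^-1 = 0.303. δh/h = √((1·δs/s)² + (-1·δa/a)²) = √(0.00370 + 0.00672) = 0.102, so δh = 0.0310.
Q = h + p + w: δQ = √(δh² + δp² + δw²) = √(0.000958 + 0.000256 + 4.76e-05) = 0.0355
Q = 0.664, so δQ/Q = 0.0355/0.664 = 0.0535.

0.0535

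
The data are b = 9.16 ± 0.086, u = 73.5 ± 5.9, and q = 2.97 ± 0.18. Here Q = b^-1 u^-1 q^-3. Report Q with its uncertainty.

Q is a product of powers, so relative uncertainties combine in quadrature:
  (-1·δb/b)² = (-1×0.00939)² = 8.81e-05;  (-1·δu/u)² = (-1×0.0803)² = 0.00644;  (-3·δq/q)² = (-3×0.0606)² = 0.0331
δQ/Q = √(0.0396) = 0.199
Q = 5.67e-05, so δQ = 0.199 × 5.67e-05 = 1.13e-05.

(5.67 ± 1.13) × 10^-5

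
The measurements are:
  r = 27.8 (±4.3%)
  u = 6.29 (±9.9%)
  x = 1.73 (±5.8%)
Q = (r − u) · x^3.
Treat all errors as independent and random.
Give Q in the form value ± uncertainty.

Let w = r − u = 21.5. δw = √(δr² + δu²) = √(1.43 + 0.388) = 1.35, so δw/w = 0.0627.
Q is then a monomial in w, x:
δQ/Q = √((δw/w)² + (3·δx/x)²) = √(0.00393 + 0.0303) = 0.185
Q = 111, so δQ = 0.185 × 111 = 20.6.

111 ± 20.6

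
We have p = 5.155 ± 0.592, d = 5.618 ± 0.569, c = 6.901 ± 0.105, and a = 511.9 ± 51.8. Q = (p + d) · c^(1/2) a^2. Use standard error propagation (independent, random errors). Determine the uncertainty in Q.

Let u = p + d = 10.77. δu = √(δp² + δd²) = √(0.350 + 0.324) = 0.821, so δu/u = 0.0762.
Q is then a monomial in u, c, a:
δQ/Q = √((δu/u)² + (½·δc/c)² + (2·δa/a)²) = √(0.00581 + 5.79e-05 + 0.0410) = 0.216
Q = 7.416e+06, so δQ = 0.216 × 7.416e+06 = 1.6e+06.

1.6e+06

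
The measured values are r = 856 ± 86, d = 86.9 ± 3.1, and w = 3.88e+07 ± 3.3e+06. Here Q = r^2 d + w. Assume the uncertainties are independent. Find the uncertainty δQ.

Let p = r^2·d = 6.37e+07. δp/p = √((2·δr/r)² + (1·δd/d)²) = √(0.0404 + 0.00127) = 0.204, so δp = 1.3e+07.
Q = p + w: δQ = √(δp² + δw²) = √(1.69e+14 + 1.09e+13) = 1.34e+07

1.34e+07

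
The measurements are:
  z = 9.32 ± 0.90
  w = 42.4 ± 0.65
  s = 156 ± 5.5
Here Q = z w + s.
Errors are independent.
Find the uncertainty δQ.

39.0

Let p = z·w = 395. δp/p = √((1·δz/z)² + (1·δw/w)²) = √(0.00933 + 0.000235) = 0.0978, so δp = 38.6.
Q = p + s: δQ = √(δp² + δs²) = √(1490 + 30.2) = 39.0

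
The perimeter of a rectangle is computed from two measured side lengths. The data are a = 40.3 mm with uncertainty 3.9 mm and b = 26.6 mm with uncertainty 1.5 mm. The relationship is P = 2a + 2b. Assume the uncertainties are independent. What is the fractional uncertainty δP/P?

Each term contributes (cᵢ δxᵢ)² to (δP)²:
  (2·δa)² = 60.8;  (2·δb)² = 9.00
δP = √(69.8) = 8.36 mm
P = 134 mm, so δP/P = 8.36/134 = 0.0625.

0.0625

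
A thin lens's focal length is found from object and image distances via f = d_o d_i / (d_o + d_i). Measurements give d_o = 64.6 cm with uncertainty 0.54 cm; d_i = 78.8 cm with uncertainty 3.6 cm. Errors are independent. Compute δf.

∂f/∂d_o = (d_i/(d_o+d_i))² = 0.302;  ∂f/∂d_i = (d_o/(d_o+d_i))² = 0.203
δf = √((∂f/∂d_o · δd_o)² + (∂f/∂d_i · δd_i)²) = √(0.0266 + 0.534) = 0.749 cm

0.749 cm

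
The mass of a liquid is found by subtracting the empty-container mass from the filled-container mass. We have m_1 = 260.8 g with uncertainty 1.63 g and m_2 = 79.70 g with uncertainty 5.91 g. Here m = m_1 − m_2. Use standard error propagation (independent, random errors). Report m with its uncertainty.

181.1 ± 6.13 g

m is a linear combination, so absolute uncertainties add in quadrature:
  (δm_1)² = 2.66;  (δm_2)² = 34.9
δm = √(37.6) = 6.13 g
m = 181.1 g.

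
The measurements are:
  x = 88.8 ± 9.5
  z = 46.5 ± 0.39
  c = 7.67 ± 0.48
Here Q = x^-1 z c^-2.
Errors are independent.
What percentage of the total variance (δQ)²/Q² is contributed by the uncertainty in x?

42.1%

(δQ/Q)² = (-1·δx/x)² + (1·δz/z)² + (-2·δc/c)²
  x term: (-1×0.107)² = 0.0114
  z term: (1×0.00839)² = 7.03e-05
  c term: (-2×0.0626)² = 0.0157
Total = 0.0272. Share from x = 0.0114/0.0272 = 0.421.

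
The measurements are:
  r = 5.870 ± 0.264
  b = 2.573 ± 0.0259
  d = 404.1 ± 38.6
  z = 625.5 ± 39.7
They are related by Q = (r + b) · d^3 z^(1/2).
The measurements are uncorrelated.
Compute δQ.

Let u = r + b = 8.443. δu = √(δr² + δb²) = √(0.0697 + 0.000671) = 0.265, so δu/u = 0.0314.
Q is then a monomial in u, d, z:
δQ/Q = √((δu/u)² + (3·δd/d)² + (½·δz/z)²) = √(0.000987 + 0.0821 + 0.00101) = 0.290
Q = 1.393e+10, so δQ = 0.290 × 1.393e+10 = 4.04e+09.

4.04e+09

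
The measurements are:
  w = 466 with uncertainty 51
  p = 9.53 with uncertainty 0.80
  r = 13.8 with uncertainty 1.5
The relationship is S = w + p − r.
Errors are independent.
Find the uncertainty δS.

51.0

Sums and differences: (δS)² = Σ (cᵢ δxᵢ)².
  (δw)² = 2600;  (δp)² = 0.640;  (δr)² = 2.25
δS = √(2600) = 51.0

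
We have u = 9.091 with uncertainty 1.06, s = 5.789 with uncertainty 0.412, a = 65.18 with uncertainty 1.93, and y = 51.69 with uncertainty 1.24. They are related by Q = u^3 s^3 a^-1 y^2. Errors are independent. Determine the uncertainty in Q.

Q is a product of powers, so relative uncertainties combine in quadrature:
  (3·δu/u)² = (3×0.117)² = 0.122;  (3·δs/s)² = (3×0.0712)² = 0.0456;  (-1·δa/a)² = (-1×0.0296)² = 0.000877;  (2·δy/y)² = (2×0.0240)² = 0.00230
δQ/Q = √(0.171) = 0.414
Q = 5.975e+06, so δQ = 0.414 × 5.975e+06 = 2.47e+06.

2.47e+06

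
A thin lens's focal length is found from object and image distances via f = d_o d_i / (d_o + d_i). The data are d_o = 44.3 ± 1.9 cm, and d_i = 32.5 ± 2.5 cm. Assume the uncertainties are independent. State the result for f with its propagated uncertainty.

18.7 ± 0.899 cm

∂f/∂d_o = (d_i/(d_o+d_i))² = 0.179;  ∂f/∂d_i = (d_o/(d_o+d_i))² = 0.333
δf = √((∂f/∂d_o · δd_o)² + (∂f/∂d_i · δd_i)²) = √(0.116 + 0.692) = 0.899 cm
f = 18.7 cm.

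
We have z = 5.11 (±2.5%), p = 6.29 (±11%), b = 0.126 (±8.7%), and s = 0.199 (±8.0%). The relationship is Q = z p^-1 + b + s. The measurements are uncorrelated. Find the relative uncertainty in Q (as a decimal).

Let w = z·p^-1 = 0.812. δw/w = √((1·δz/z)² + (-1·δp/p)²) = √(0.000625 + 0.0121) = 0.113, so δw = 0.0916.
Q = w + b + s: δQ = √(δw² + δb² + δs²) = √(0.00840 + 0.000120 + 0.000253) = 0.0937
Q = 1.14, so δQ/Q = 0.0937/1.14 = 0.0823.

0.0823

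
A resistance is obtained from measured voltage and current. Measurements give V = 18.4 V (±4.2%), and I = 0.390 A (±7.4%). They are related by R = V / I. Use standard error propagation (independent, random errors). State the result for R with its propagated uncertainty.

Relative error in a monomial: (δR/R)² = Σ (nᵢ · δxᵢ/xᵢ)².
  (1·δV/V)² = (1×0.0420)² = 0.00176;  (-1·δI/I)² = (-1×0.0740)² = 0.00548
δR/R = √(0.00724) = 0.0851
R = 47.2 Ω, so δR = 0.0851 × 47.2 = 4.01 Ω.

47.2 ± 4.01 Ω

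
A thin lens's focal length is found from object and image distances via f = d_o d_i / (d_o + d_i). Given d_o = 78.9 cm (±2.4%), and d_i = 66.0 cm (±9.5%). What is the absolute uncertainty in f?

∂f/∂d_o = (d_i/(d_o+d_i))² = 0.207;  ∂f/∂d_i = (d_o/(d_o+d_i))² = 0.296
δf = √((∂f/∂d_o · δd_o)² + (∂f/∂d_i · δd_i)²) = √(0.154 + 3.46) = 1.90 cm

1.90 cm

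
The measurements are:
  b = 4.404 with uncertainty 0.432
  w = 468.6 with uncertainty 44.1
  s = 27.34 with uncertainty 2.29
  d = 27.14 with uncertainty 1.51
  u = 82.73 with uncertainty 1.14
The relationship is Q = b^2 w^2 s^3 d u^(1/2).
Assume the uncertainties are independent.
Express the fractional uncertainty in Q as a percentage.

Each factor contributes (exponent × relative error)² to (δQ/Q)²:
  (2·δb/b)² = (2×0.0981)² = 0.0385;  (2·δw/w)² = (2×0.0941)² = 0.0354;  (3·δs/s)² = (3×0.0838)² = 0.0631;  (1·δd/d)² = (1×0.0556)² = 0.00310;  (½·δu/u)² = (0.5×0.0138)² = 4.75e-05
δQ/Q = √(0.140) = 0.374

37.4%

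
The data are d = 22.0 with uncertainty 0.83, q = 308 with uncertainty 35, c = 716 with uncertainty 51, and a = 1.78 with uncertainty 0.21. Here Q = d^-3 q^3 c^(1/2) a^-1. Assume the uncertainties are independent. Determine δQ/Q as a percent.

Products/powers → add relative errors in quadrature, weighted by exponent:
  (-3·δd/d)² = (-3×0.0377)² = 0.0128;  (3·δq/q)² = (3×0.114)² = 0.116;  (½·δc/c)² = (0.5×0.0712)² = 0.00127;  (-1·δa/a)² = (-1×0.118)² = 0.0139
δQ/Q = √(0.144) = 0.380

38.0%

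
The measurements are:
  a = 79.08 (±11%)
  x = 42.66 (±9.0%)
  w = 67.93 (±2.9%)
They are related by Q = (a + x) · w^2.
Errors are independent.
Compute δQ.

54700

Let u = a + x = 121.7. δu = √(δa² + δx²) = √(75.7 + 14.7) = 9.51, so δu/u = 0.0781.
Q is then a monomial in u, w:
δQ/Q = √((δu/u)² + (2·δw/w)²) = √(0.00610 + 0.00336) = 0.0973
Q = 561800, so δQ = 0.0973 × 561800 = 54700.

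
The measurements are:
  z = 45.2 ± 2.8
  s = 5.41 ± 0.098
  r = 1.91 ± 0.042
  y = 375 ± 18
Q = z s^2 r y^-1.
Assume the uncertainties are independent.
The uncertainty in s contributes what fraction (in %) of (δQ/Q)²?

(δQ/Q)² = (1·δz/z)² + (2·δs/s)² + (1·δr/r)² + (-1·δy/y)²
  z term: (1×0.0619)² = 0.00384
  s term: (2×0.0181)² = 0.00131
  r term: (1×0.0220)² = 0.000484
  y term: (-1×0.0480)² = 0.00230
Total = 0.00794. Share from s = 0.00131/0.00794 = 0.165.

16.5%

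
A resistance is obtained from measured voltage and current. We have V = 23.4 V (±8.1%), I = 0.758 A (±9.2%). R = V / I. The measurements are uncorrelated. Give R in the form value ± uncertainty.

30.9 ± 3.78 Ω

Relative error in a monomial: (δR/R)² = Σ (nᵢ · δxᵢ/xᵢ)².
  (1·δV/V)² = (1×0.0810)² = 0.00656;  (-1·δI/I)² = (-1×0.0920)² = 0.00846
δR/R = √(0.0150) = 0.123
R = 30.9 Ω, so δR = 0.123 × 30.9 = 3.78 Ω.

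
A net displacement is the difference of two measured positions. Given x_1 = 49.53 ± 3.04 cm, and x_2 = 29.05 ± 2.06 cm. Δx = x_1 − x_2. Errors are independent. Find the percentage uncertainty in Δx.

Absolute uncertainties add in quadrature for a linear combination:
  (δx_1)² = 9.24;  (δx_2)² = 4.24
δΔx = √(13.5) = 3.67 cm
Δx = 20.48 cm, so δΔx/Δx = 3.67/20.48 = 0.179.

17.9%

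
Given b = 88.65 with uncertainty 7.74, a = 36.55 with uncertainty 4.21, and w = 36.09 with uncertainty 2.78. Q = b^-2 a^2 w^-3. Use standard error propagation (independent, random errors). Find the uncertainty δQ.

1.34e-06

Q is a product of powers, so relative uncertainties combine in quadrature:
  (-2·δb/b)² = (-2×0.0873)² = 0.0305;  (2·δa/a)² = (2×0.115)² = 0.0531;  (-3·δw/w)² = (-3×0.0770)² = 0.0534
δQ/Q = √(0.137) = 0.370
Q = 3.616e-06, so δQ = 0.370 × 3.616e-06 = 1.34e-06.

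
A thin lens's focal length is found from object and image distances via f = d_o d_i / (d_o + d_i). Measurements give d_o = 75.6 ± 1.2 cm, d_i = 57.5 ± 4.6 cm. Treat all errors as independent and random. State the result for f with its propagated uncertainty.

∂f/∂d_o = (d_i/(d_o+d_i))² = 0.187;  ∂f/∂d_i = (d_o/(d_o+d_i))² = 0.323
δf = √((∂f/∂d_o · δd_o)² + (∂f/∂d_i · δd_i)²) = √(0.0502 + 2.20) = 1.50 cm
f = 32.7 cm.

32.7 ± 1.50 cm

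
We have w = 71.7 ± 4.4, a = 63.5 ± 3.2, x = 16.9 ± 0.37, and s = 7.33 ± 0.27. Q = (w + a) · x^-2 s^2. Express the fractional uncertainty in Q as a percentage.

9.47%

Let u = w + a = 135. δu = √(δw² + δa²) = √(19.4 + 10.2) = 5.44, so δu/u = 0.0402.
Q is then a monomial in u, x, s:
δQ/Q = √((δu/u)² + (-2·δx/x)² + (2·δs/s)²) = √(0.00162 + 0.00192 + 0.00543) = 0.0947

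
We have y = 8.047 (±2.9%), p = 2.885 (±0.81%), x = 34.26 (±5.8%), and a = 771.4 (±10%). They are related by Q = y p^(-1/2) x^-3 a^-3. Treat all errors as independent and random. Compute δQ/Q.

0.348

Products/powers → add relative errors in quadrature, weighted by exponent:
  (1·δy/y)² = (1×0.0290)² = 0.000841;  (−½·δp/p)² = (-0.5×0.00810)² = 1.64e-05;  (-3·δx/x)² = (-3×0.0580)² = 0.0303;  (-3·δa/a)² = (-3×0.100)² = 0.0900
δQ/Q = √(0.121) = 0.348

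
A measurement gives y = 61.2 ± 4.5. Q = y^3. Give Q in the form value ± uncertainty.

Q ∝ y^3, so δQ/Q = |3| · δy/y = 3 × 0.0735 = 0.221.
Q = 2.29e+05, so δQ = 0.221 × 2.29e+05 = 50600.

(2.29 ± 0.506) × 10^5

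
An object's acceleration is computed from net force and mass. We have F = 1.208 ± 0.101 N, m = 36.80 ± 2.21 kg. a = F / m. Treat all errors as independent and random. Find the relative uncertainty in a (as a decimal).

0.103

Each factor contributes (exponent × relative error)² to (δa/a)²:
  (1·δF/F)² = (1×0.0836)² = 0.00699;  (-1·δm/m)² = (-1×0.0601)² = 0.00361
δa/a = √(0.0106) = 0.103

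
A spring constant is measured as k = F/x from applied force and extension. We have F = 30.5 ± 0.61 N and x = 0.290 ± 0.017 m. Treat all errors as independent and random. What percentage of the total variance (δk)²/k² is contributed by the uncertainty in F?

10.4%

(δk/k)² = (1·δF/F)² + (-1·δx/x)²
  F term: (1×0.0200)² = 0.000400
  x term: (-1×0.0586)² = 0.00344
Total = 0.00384. Share from F = 0.000400/0.00384 = 0.104.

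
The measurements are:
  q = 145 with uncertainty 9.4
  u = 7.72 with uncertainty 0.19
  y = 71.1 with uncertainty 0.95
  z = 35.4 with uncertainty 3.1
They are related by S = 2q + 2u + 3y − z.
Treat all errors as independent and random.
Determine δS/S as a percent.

3.99%

Sums and differences: (δS)² = Σ (cᵢ δxᵢ)².
  (2·δq)² = 353;  (2·δu)² = 0.144;  (3·δy)² = 8.12;  (δz)² = 9.61
δS = √(371) = 19.3
S = 483, so δS/S = 19.3/483 = 0.0399.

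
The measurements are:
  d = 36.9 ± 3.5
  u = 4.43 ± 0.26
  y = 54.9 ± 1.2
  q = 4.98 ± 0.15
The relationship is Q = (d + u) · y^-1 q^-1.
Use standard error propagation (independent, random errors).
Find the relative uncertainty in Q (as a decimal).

Let w = d + u = 41.3. δw = √(δd² + δu²) = √(12.2 + 0.0676) = 3.51, so δw/w = 0.0849.
Q is then a monomial in w, y, q:
δQ/Q = √((δw/w)² + (-1·δy/y)² + (-1·δq/q)²) = √(0.00721 + 0.000478 + 0.000907) = 0.0927

0.0927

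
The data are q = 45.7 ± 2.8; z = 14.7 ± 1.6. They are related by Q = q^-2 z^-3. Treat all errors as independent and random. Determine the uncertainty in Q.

5.26e-08

Each factor contributes (exponent × relative error)² to (δQ/Q)²:
  (-2·δq/q)² = (-2×0.0613)² = 0.0150;  (-3·δz/z)² = (-3×0.109)² = 0.107
δQ/Q = √(0.122) = 0.349
Q = 1.51e-07, so δQ = 0.349 × 1.51e-07 = 5.26e-08.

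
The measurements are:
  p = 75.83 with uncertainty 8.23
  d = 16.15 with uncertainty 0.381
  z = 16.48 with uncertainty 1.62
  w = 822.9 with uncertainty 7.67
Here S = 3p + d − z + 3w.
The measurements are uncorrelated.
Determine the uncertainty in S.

33.8

Absolute uncertainties add in quadrature for a linear combination:
  (3·δp)² = 610;  (δd)² = 0.145;  (δz)² = 2.62;  (3·δw)² = 529
δS = √(1140) = 33.8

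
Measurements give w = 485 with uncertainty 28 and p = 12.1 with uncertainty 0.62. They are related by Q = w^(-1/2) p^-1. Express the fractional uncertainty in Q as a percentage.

Each factor contributes (exponent × relative error)² to (δQ/Q)²:
  (−½·δw/w)² = (-0.5×0.0577)² = 0.000833;  (-1·δp/p)² = (-1×0.0512)² = 0.00263
δQ/Q = √(0.00346) = 0.0588

5.88%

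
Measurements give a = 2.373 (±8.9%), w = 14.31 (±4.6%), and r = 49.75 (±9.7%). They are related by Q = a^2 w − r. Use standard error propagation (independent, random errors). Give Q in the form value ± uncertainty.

30.83 ± 15.6

Let p = a^2·w = 80.58. δp/p = √((2·δa/a)² + (1·δw/w)²) = √(0.0317 + 0.00212) = 0.184, so δp = 14.8.
Q = p − r: δQ = √(δp² + δr²) = √(219 + 23.3) = 15.6
Q = 30.83.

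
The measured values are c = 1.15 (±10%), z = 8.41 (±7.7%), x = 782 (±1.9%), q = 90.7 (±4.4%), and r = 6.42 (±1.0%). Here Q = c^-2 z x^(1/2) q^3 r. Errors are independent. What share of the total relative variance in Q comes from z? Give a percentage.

(δQ/Q)² = (-2·δc/c)² + (1·δz/z)² + (½·δx/x)² + (3·δq/q)² + (1·δr/r)²
  c term: (-2×0.100)² = 0.0400
  z term: (1×0.0770)² = 0.00593
  x term: (0.5×0.0190)² = 9.02e-05
  q term: (3×0.0440)² = 0.0174
  r term: (1×0.0100)² = 0.000100
Total = 0.0635. Share from z = 0.00593/0.0635 = 0.0933.

9.33%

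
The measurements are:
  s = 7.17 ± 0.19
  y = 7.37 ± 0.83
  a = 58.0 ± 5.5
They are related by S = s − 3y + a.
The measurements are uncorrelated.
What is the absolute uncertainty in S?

Absolute uncertainties add in quadrature for a linear combination:
  (δs)² = 0.0361;  (3·δy)² = 6.20;  (δa)² = 30.2
δS = √(36.5) = 6.04

6.04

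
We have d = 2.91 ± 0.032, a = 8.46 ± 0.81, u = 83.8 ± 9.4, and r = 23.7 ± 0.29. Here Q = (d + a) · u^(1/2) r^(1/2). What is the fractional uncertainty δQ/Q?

Let w = d + a = 11.4. δw = √(δd² + δa²) = √(0.00102 + 0.656) = 0.811, so δw/w = 0.0713.
Q is then a monomial in w, u, r:
δQ/Q = √((δw/w)² + (½·δu/u)² + (½·δr/r)²) = √(0.00508 + 0.00315 + 3.74e-05) = 0.0909

0.0909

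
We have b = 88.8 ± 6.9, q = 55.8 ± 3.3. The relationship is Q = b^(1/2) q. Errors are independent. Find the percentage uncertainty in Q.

Each factor contributes (exponent × relative error)² to (δQ/Q)²:
  (½·δb/b)² = (0.5×0.0777)² = 0.00151;  (1·δq/q)² = (1×0.0591)² = 0.00350
δQ/Q = √(0.00501) = 0.0708

7.08%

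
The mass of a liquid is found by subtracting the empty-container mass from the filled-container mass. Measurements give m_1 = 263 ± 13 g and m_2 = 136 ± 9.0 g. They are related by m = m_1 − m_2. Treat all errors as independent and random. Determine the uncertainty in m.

Sums and differences: (δm)² = Σ (cᵢ δxᵢ)².
  (δm_1)² = 169;  (δm_2)² = 81.0
δm = √(250) = 15.8 g

15.8 g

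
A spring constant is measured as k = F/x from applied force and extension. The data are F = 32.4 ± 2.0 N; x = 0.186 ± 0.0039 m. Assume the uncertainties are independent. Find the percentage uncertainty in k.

6.52%

Since k is a product/quotient, work with relative uncertainties:
  (1·δF/F)² = (1×0.0617)² = 0.00381;  (-1·δx/x)² = (-1×0.0210)² = 0.000440
δk/k = √(0.00425) = 0.0652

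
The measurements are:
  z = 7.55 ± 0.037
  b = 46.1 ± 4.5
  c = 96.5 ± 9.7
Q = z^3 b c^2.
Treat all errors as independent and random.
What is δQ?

4.14e+07

Q is a product of powers, so relative uncertainties combine in quadrature:
  (3·δz/z)² = (3×0.00490)² = 0.000216;  (1·δb/b)² = (1×0.0976)² = 0.00953;  (2·δc/c)² = (2×0.101)² = 0.0404
δQ/Q = √(0.0502) = 0.224
Q = 1.85e+08, so δQ = 0.224 × 1.85e+08 = 4.14e+07.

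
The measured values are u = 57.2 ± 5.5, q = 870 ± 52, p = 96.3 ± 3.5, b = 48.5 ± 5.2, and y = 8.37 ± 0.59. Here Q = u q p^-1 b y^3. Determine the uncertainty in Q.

Since Q is a product/quotient, work with relative uncertainties:
  (1·δu/u)² = (1×0.0962)² = 0.00925;  (1·δq/q)² = (1×0.0598)² = 0.00357;  (-1·δp/p)² = (-1×0.0363)² = 0.00132;  (1·δb/b)² = (1×0.107)² = 0.0115;  (3·δy/y)² = (3×0.0705)² = 0.0447
δQ/Q = √(0.0704) = 0.265
Q = 1.47e+07, so δQ = 0.265 × 1.47e+07 = 3.9e+06.

3.9e+06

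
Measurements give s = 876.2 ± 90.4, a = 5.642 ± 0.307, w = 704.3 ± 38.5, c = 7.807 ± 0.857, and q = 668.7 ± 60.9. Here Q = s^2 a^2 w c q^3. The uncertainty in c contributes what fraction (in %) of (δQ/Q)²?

8.36%

(δQ/Q)² = (2·δs/s)² + (2·δa/a)² + (1·δw/w)² + (1·δc/c)² + (3·δq/q)²
  s term: (2×0.103)² = 0.0426
  a term: (2×0.0544)² = 0.0118
  w term: (1×0.0547)² = 0.00299
  c term: (1×0.110)² = 0.0121
  q term: (3×0.0911)² = 0.0746
Total = 0.144. Share from c = 0.0121/0.144 = 0.0836.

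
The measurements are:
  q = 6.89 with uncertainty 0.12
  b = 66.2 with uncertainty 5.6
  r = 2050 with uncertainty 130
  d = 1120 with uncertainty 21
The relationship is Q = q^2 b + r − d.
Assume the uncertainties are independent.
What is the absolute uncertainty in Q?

316

Let p = q^2·b = 3140. δp/p = √((2·δq/q)² + (1·δb/b)²) = √(0.00121 + 0.00716) = 0.0915, so δp = 287.
Q = p + r − d: δQ = √(δp² + δr² + δd²) = √(82700 + 16900 + 441) = 316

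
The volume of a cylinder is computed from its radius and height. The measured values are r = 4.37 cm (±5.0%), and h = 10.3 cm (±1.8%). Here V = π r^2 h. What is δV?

62.8 cm^3

Products/powers → add relative errors in quadrature, weighted by exponent:
  (2·δr/r)² = (2×0.0500)² = 0.0100;  (1·δh/h)² = (1×0.0180)² = 0.000324
δV/V = √(0.0103) = 0.102
V = 618 cm^3, so δV = 0.102 × 618 = 62.8 cm^3.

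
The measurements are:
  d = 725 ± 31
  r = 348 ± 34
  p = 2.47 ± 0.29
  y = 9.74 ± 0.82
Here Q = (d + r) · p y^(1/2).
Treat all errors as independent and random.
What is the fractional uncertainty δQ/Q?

Let u = d + r = 1070. δu = √(δd² + δr²) = √(961 + 1160) = 46.0, so δu/u = 0.0429.
Q is then a monomial in u, p, y:
δQ/Q = √((δu/u)² + (1·δp/p)² + (½·δy/y)²) = √(0.00184 + 0.0138 + 0.00177) = 0.132

0.132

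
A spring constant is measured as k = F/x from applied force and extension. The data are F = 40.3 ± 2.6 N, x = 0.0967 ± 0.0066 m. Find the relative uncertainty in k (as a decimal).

k is a product of powers, so relative uncertainties combine in quadrature:
  (1·δF/F)² = (1×0.0645)² = 0.00416;  (-1·δx/x)² = (-1×0.0683)² = 0.00466
δk/k = √(0.00882) = 0.0939

0.0939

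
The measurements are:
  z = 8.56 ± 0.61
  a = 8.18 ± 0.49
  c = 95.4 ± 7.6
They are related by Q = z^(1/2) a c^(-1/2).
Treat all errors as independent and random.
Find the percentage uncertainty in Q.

For a monomial Q ∝ z^(1/2), a, c^(-1/2), fractional errors add in quadrature:
  (½·δz/z)² = (0.5×0.0713)² = 0.00127;  (1·δa/a)² = (1×0.0599)² = 0.00359;  (−½·δc/c)² = (-0.5×0.0797)² = 0.00159
δQ/Q = √(0.00644) = 0.0803

8.03%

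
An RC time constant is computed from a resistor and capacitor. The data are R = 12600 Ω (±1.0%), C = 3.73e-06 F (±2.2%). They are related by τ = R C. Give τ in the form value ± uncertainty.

0.0470 ± 0.00114 s

Each factor contributes (exponent × relative error)² to (δτ/τ)²:
  (1·δR/R)² = (1×0.0100)² = 0.000100;  (1·δC/C)² = (1×0.0220)² = 0.000484
δτ/τ = √(0.000584) = 0.0242
τ = 0.0470 s, so δτ = 0.0242 × 0.0470 = 0.00114 s.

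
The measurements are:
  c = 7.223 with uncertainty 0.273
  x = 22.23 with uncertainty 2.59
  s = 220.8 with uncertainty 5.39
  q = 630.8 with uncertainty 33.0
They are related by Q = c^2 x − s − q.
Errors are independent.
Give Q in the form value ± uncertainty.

308.2 ± 165

Let p = c^2·x = 1160. δp/p = √((2·δc/c)² + (1·δx/x)²) = √(0.00571 + 0.0136) = 0.139, so δp = 161.
Q = p − s − q: δQ = √(δp² + δs² + δq²) = √(25900 + 29.1 + 1090) = 165
Q = 308.2.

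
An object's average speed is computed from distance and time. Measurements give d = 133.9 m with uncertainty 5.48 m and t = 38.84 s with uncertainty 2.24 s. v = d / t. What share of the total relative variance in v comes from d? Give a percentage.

(δv/v)² = (1·δd/d)² + (-1·δt/t)²
  d term: (1×0.0409)² = 0.00167
  t term: (-1×0.0577)² = 0.00333
Total = 0.00500. Share from d = 0.00167/0.00500 = 0.335.

33.5%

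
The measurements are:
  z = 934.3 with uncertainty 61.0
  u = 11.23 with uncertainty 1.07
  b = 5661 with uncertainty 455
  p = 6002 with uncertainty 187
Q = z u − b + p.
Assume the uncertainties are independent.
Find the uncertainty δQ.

Let w = z·u = 10490. δw/w = √((1·δz/z)² + (1·δu/u)²) = √(0.00426 + 0.00908) = 0.116, so δw = 1210.
Q = w − b + p: δQ = √(δw² + δb² + δp²) = √(1.47e+06 + 2.07e+05 + 35000) = 1310

1310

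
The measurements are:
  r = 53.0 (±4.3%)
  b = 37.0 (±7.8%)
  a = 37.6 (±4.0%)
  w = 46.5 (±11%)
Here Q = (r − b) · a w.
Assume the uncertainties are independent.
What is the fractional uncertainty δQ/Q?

0.258

Let u = r − b = 16.0. δu = √(δr² + δb²) = √(5.19 + 8.33) = 3.68, so δu/u = 0.230.
Q is then a monomial in u, a, w:
δQ/Q = √((δu/u)² + (1·δa/a)² + (1·δw/w)²) = √(0.0528 + 0.00160 + 0.0121) = 0.258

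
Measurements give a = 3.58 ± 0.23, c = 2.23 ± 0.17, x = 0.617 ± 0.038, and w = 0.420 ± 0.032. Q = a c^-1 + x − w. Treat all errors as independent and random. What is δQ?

0.168

Let p = a·c^-1 = 1.61. δp/p = √((1·δa/a)² + (-1·δc/c)²) = √(0.00413 + 0.00581) = 0.0997, so δp = 0.160.
Q = p + x − w: δQ = √(δp² + δx² + δw²) = √(0.0256 + 0.00144 + 0.00102) = 0.168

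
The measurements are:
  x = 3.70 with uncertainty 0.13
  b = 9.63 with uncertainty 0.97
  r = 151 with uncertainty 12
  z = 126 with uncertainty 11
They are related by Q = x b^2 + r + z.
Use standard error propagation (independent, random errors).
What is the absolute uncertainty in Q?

72.0

Let p = x·b^2 = 343. δp/p = √((1·δx/x)² + (2·δb/b)²) = √(0.00123 + 0.0406) = 0.204, so δp = 70.2.
Q = p + r + z: δQ = √(δp² + δr² + δz²) = √(4920 + 144 + 121) = 72.0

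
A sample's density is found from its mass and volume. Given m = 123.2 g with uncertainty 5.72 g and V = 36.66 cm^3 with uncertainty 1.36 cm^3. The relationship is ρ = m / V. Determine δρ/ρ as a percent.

Relative error in a monomial: (δρ/ρ)² = Σ (nᵢ · δxᵢ/xᵢ)².
  (1·δm/m)² = (1×0.0464)² = 0.00216;  (-1·δV/V)² = (-1×0.0371)² = 0.00138
δρ/ρ = √(0.00353) = 0.0594

5.94%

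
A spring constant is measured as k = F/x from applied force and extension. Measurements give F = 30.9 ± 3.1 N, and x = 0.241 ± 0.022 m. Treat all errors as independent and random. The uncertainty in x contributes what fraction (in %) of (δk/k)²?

(δk/k)² = (1·δF/F)² + (-1·δx/x)²
  F term: (1×0.100)² = 0.0101
  x term: (-1×0.0913)² = 0.00833
Total = 0.0184. Share from x = 0.00833/0.0184 = 0.453.

45.3%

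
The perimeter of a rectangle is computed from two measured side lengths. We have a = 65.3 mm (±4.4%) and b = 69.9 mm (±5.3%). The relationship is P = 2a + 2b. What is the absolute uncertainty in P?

P is a linear combination, so absolute uncertainties add in quadrature:
  (2·δa)² = 33.0;  (2·δb)² = 54.9
δP = √(87.9) = 9.38 mm

9.38 mm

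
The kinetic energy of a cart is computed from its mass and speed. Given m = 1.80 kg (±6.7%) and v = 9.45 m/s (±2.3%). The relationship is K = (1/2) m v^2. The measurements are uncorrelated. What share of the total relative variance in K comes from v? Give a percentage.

32.0%

(δK/K)² = (1·δm/m)² + (2·δv/v)²
  m term: (1×0.0670)² = 0.00449
  v term: (2×0.0230)² = 0.00212
Total = 0.00661. Share from v = 0.00212/0.00661 = 0.320.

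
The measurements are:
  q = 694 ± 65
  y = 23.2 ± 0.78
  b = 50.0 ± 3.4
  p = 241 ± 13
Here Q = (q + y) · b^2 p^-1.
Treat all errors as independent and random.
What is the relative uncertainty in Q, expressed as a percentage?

Let u = q + y = 717. δu = √(δq² + δy²) = √(4220 + 0.608) = 65.0, so δu/u = 0.0906.
Q is then a monomial in u, b, p:
δQ/Q = √((δu/u)² + (2·δb/b)² + (-1·δp/p)²) = √(0.00822 + 0.0185 + 0.00291) = 0.172

17.2%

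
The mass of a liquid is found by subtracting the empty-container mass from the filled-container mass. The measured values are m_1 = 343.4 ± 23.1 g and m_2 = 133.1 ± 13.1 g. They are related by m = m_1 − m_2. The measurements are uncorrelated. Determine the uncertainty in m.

26.6 g

Each term contributes (cᵢ δxᵢ)² to (δm)²:
  (δm_1)² = 534;  (δm_2)² = 172
δm = √(705) = 26.6 g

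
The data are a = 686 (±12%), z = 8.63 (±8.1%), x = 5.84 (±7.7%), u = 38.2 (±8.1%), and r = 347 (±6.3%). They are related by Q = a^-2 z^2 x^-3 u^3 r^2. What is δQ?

2460

Products/powers → add relative errors in quadrature, weighted by exponent:
  (-2·δa/a)² = (-2×0.120)² = 0.0576;  (2·δz/z)² = (2×0.0810)² = 0.0262;  (-3·δx/x)² = (-3×0.0770)² = 0.0534;  (3·δu/u)² = (3×0.0810)² = 0.0590;  (2·δr/r)² = (2×0.0630)² = 0.0159
δQ/Q = √(0.212) = 0.461
Q = 5330, so δQ = 0.461 × 5330 = 2460.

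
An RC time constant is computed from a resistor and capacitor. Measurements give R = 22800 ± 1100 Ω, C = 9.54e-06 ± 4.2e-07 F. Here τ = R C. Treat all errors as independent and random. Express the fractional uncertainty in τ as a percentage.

6.53%

For a monomial τ ∝ R, C, fractional errors add in quadrature:
  (1·δR/R)² = (1×0.0482)² = 0.00233;  (1·δC/C)² = (1×0.0440)² = 0.00194
δτ/τ = √(0.00427) = 0.0653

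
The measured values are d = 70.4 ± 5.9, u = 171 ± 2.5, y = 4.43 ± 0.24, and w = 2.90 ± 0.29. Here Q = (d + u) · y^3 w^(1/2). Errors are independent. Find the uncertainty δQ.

6150

Let h = d + u = 241. δh = √(δd² + δu²) = √(34.8 + 6.25) = 6.41, so δh/h = 0.0265.
Q is then a monomial in h, y, w:
δQ/Q = √((δh/h)² + (3·δy/y)² + (½·δw/w)²) = √(0.000705 + 0.0264 + 0.00250) = 0.172
Q = 35700, so δQ = 0.172 × 35700 = 6150.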